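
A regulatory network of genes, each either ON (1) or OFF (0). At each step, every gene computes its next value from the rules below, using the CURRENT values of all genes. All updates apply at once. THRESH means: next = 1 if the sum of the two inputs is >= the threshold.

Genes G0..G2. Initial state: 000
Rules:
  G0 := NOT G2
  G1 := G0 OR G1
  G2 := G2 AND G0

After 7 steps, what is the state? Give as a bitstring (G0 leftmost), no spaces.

Step 1: G0=NOT G2=NOT 0=1 G1=G0|G1=0|0=0 G2=G2&G0=0&0=0 -> 100
Step 2: G0=NOT G2=NOT 0=1 G1=G0|G1=1|0=1 G2=G2&G0=0&1=0 -> 110
Step 3: G0=NOT G2=NOT 0=1 G1=G0|G1=1|1=1 G2=G2&G0=0&1=0 -> 110
Step 4: G0=NOT G2=NOT 0=1 G1=G0|G1=1|1=1 G2=G2&G0=0&1=0 -> 110
Step 5: G0=NOT G2=NOT 0=1 G1=G0|G1=1|1=1 G2=G2&G0=0&1=0 -> 110
Step 6: G0=NOT G2=NOT 0=1 G1=G0|G1=1|1=1 G2=G2&G0=0&1=0 -> 110
Step 7: G0=NOT G2=NOT 0=1 G1=G0|G1=1|1=1 G2=G2&G0=0&1=0 -> 110

110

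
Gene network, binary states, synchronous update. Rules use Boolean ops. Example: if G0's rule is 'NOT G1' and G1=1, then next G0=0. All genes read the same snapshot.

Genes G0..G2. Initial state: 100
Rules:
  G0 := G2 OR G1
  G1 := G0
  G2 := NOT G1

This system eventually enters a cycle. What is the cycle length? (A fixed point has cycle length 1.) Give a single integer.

Step 0: 100
Step 1: G0=G2|G1=0|0=0 G1=G0=1 G2=NOT G1=NOT 0=1 -> 011
Step 2: G0=G2|G1=1|1=1 G1=G0=0 G2=NOT G1=NOT 1=0 -> 100
State from step 2 equals state from step 0 -> cycle length 2

Answer: 2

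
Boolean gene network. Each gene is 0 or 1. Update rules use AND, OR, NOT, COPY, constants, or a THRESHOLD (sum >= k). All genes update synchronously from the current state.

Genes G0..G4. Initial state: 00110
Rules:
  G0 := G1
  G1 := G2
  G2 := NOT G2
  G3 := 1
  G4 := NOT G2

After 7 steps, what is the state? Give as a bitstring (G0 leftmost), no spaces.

Step 1: G0=G1=0 G1=G2=1 G2=NOT G2=NOT 1=0 G3=1(const) G4=NOT G2=NOT 1=0 -> 01010
Step 2: G0=G1=1 G1=G2=0 G2=NOT G2=NOT 0=1 G3=1(const) G4=NOT G2=NOT 0=1 -> 10111
Step 3: G0=G1=0 G1=G2=1 G2=NOT G2=NOT 1=0 G3=1(const) G4=NOT G2=NOT 1=0 -> 01010
Step 4: G0=G1=1 G1=G2=0 G2=NOT G2=NOT 0=1 G3=1(const) G4=NOT G2=NOT 0=1 -> 10111
Step 5: G0=G1=0 G1=G2=1 G2=NOT G2=NOT 1=0 G3=1(const) G4=NOT G2=NOT 1=0 -> 01010
Step 6: G0=G1=1 G1=G2=0 G2=NOT G2=NOT 0=1 G3=1(const) G4=NOT G2=NOT 0=1 -> 10111
Step 7: G0=G1=0 G1=G2=1 G2=NOT G2=NOT 1=0 G3=1(const) G4=NOT G2=NOT 1=0 -> 01010

01010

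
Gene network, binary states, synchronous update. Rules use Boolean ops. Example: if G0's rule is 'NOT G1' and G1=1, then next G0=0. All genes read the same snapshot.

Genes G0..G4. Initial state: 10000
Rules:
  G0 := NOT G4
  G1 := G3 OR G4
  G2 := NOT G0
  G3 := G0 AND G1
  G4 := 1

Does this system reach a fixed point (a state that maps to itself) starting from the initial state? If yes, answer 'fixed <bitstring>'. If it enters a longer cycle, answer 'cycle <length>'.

Answer: fixed 01101

Derivation:
Step 0: 10000
Step 1: G0=NOT G4=NOT 0=1 G1=G3|G4=0|0=0 G2=NOT G0=NOT 1=0 G3=G0&G1=1&0=0 G4=1(const) -> 10001
Step 2: G0=NOT G4=NOT 1=0 G1=G3|G4=0|1=1 G2=NOT G0=NOT 1=0 G3=G0&G1=1&0=0 G4=1(const) -> 01001
Step 3: G0=NOT G4=NOT 1=0 G1=G3|G4=0|1=1 G2=NOT G0=NOT 0=1 G3=G0&G1=0&1=0 G4=1(const) -> 01101
Step 4: G0=NOT G4=NOT 1=0 G1=G3|G4=0|1=1 G2=NOT G0=NOT 0=1 G3=G0&G1=0&1=0 G4=1(const) -> 01101
Fixed point reached at step 3: 01101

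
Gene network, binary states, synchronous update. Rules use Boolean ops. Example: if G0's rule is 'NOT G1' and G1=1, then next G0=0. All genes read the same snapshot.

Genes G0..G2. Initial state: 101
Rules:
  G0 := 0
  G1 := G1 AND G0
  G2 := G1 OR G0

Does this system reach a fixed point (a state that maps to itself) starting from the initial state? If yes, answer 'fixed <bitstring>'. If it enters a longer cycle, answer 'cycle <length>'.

Answer: fixed 000

Derivation:
Step 0: 101
Step 1: G0=0(const) G1=G1&G0=0&1=0 G2=G1|G0=0|1=1 -> 001
Step 2: G0=0(const) G1=G1&G0=0&0=0 G2=G1|G0=0|0=0 -> 000
Step 3: G0=0(const) G1=G1&G0=0&0=0 G2=G1|G0=0|0=0 -> 000
Fixed point reached at step 2: 000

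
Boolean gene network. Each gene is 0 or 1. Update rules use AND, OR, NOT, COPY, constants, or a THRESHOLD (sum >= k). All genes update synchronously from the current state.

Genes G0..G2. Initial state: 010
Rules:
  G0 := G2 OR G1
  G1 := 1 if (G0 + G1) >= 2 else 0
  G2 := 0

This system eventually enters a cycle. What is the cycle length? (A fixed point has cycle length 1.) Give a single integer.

Answer: 1

Derivation:
Step 0: 010
Step 1: G0=G2|G1=0|1=1 G1=(0+1>=2)=0 G2=0(const) -> 100
Step 2: G0=G2|G1=0|0=0 G1=(1+0>=2)=0 G2=0(const) -> 000
Step 3: G0=G2|G1=0|0=0 G1=(0+0>=2)=0 G2=0(const) -> 000
State from step 3 equals state from step 2 -> cycle length 1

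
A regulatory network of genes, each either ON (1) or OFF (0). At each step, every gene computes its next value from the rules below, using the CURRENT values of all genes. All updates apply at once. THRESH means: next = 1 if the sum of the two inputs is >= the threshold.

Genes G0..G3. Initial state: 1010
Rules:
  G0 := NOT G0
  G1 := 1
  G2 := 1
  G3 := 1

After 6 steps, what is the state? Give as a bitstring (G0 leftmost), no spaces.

Step 1: G0=NOT G0=NOT 1=0 G1=1(const) G2=1(const) G3=1(const) -> 0111
Step 2: G0=NOT G0=NOT 0=1 G1=1(const) G2=1(const) G3=1(const) -> 1111
Step 3: G0=NOT G0=NOT 1=0 G1=1(const) G2=1(const) G3=1(const) -> 0111
Step 4: G0=NOT G0=NOT 0=1 G1=1(const) G2=1(const) G3=1(const) -> 1111
Step 5: G0=NOT G0=NOT 1=0 G1=1(const) G2=1(const) G3=1(const) -> 0111
Step 6: G0=NOT G0=NOT 0=1 G1=1(const) G2=1(const) G3=1(const) -> 1111

1111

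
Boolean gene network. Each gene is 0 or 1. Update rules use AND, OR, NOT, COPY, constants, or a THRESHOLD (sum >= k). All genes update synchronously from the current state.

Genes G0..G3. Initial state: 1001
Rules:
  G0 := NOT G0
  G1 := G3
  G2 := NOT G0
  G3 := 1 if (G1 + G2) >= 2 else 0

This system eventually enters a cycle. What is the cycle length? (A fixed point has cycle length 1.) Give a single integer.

Answer: 2

Derivation:
Step 0: 1001
Step 1: G0=NOT G0=NOT 1=0 G1=G3=1 G2=NOT G0=NOT 1=0 G3=(0+0>=2)=0 -> 0100
Step 2: G0=NOT G0=NOT 0=1 G1=G3=0 G2=NOT G0=NOT 0=1 G3=(1+0>=2)=0 -> 1010
Step 3: G0=NOT G0=NOT 1=0 G1=G3=0 G2=NOT G0=NOT 1=0 G3=(0+1>=2)=0 -> 0000
Step 4: G0=NOT G0=NOT 0=1 G1=G3=0 G2=NOT G0=NOT 0=1 G3=(0+0>=2)=0 -> 1010
State from step 4 equals state from step 2 -> cycle length 2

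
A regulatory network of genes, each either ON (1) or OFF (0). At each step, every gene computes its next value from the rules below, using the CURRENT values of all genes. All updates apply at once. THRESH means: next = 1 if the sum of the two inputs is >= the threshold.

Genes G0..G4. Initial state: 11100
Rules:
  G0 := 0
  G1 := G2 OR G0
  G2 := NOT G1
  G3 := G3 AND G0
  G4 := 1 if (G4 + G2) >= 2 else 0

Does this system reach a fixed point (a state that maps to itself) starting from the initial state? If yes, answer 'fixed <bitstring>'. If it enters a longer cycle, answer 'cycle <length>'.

Answer: cycle 4

Derivation:
Step 0: 11100
Step 1: G0=0(const) G1=G2|G0=1|1=1 G2=NOT G1=NOT 1=0 G3=G3&G0=0&1=0 G4=(0+1>=2)=0 -> 01000
Step 2: G0=0(const) G1=G2|G0=0|0=0 G2=NOT G1=NOT 1=0 G3=G3&G0=0&0=0 G4=(0+0>=2)=0 -> 00000
Step 3: G0=0(const) G1=G2|G0=0|0=0 G2=NOT G1=NOT 0=1 G3=G3&G0=0&0=0 G4=(0+0>=2)=0 -> 00100
Step 4: G0=0(const) G1=G2|G0=1|0=1 G2=NOT G1=NOT 0=1 G3=G3&G0=0&0=0 G4=(0+1>=2)=0 -> 01100
Step 5: G0=0(const) G1=G2|G0=1|0=1 G2=NOT G1=NOT 1=0 G3=G3&G0=0&0=0 G4=(0+1>=2)=0 -> 01000
Cycle of length 4 starting at step 1 -> no fixed point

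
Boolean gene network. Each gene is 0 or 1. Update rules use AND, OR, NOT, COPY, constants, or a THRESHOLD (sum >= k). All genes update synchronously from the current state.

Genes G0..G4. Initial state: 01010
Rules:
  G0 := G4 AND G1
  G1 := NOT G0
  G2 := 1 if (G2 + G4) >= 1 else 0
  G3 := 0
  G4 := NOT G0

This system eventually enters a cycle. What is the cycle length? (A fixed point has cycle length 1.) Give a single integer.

Answer: 4

Derivation:
Step 0: 01010
Step 1: G0=G4&G1=0&1=0 G1=NOT G0=NOT 0=1 G2=(0+0>=1)=0 G3=0(const) G4=NOT G0=NOT 0=1 -> 01001
Step 2: G0=G4&G1=1&1=1 G1=NOT G0=NOT 0=1 G2=(0+1>=1)=1 G3=0(const) G4=NOT G0=NOT 0=1 -> 11101
Step 3: G0=G4&G1=1&1=1 G1=NOT G0=NOT 1=0 G2=(1+1>=1)=1 G3=0(const) G4=NOT G0=NOT 1=0 -> 10100
Step 4: G0=G4&G1=0&0=0 G1=NOT G0=NOT 1=0 G2=(1+0>=1)=1 G3=0(const) G4=NOT G0=NOT 1=0 -> 00100
Step 5: G0=G4&G1=0&0=0 G1=NOT G0=NOT 0=1 G2=(1+0>=1)=1 G3=0(const) G4=NOT G0=NOT 0=1 -> 01101
Step 6: G0=G4&G1=1&1=1 G1=NOT G0=NOT 0=1 G2=(1+1>=1)=1 G3=0(const) G4=NOT G0=NOT 0=1 -> 11101
State from step 6 equals state from step 2 -> cycle length 4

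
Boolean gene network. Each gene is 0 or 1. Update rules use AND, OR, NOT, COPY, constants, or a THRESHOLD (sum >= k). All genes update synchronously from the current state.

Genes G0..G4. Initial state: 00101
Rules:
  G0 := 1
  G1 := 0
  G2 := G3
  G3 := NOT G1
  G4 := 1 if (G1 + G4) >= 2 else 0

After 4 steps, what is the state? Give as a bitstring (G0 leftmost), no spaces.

Step 1: G0=1(const) G1=0(const) G2=G3=0 G3=NOT G1=NOT 0=1 G4=(0+1>=2)=0 -> 10010
Step 2: G0=1(const) G1=0(const) G2=G3=1 G3=NOT G1=NOT 0=1 G4=(0+0>=2)=0 -> 10110
Step 3: G0=1(const) G1=0(const) G2=G3=1 G3=NOT G1=NOT 0=1 G4=(0+0>=2)=0 -> 10110
Step 4: G0=1(const) G1=0(const) G2=G3=1 G3=NOT G1=NOT 0=1 G4=(0+0>=2)=0 -> 10110

10110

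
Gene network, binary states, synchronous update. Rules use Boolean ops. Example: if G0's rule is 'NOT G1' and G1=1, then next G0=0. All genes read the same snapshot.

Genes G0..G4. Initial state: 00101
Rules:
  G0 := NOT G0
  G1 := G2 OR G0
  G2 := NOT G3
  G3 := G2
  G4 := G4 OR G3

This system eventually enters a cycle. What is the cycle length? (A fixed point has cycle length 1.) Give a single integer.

Answer: 4

Derivation:
Step 0: 00101
Step 1: G0=NOT G0=NOT 0=1 G1=G2|G0=1|0=1 G2=NOT G3=NOT 0=1 G3=G2=1 G4=G4|G3=1|0=1 -> 11111
Step 2: G0=NOT G0=NOT 1=0 G1=G2|G0=1|1=1 G2=NOT G3=NOT 1=0 G3=G2=1 G4=G4|G3=1|1=1 -> 01011
Step 3: G0=NOT G0=NOT 0=1 G1=G2|G0=0|0=0 G2=NOT G3=NOT 1=0 G3=G2=0 G4=G4|G3=1|1=1 -> 10001
Step 4: G0=NOT G0=NOT 1=0 G1=G2|G0=0|1=1 G2=NOT G3=NOT 0=1 G3=G2=0 G4=G4|G3=1|0=1 -> 01101
Step 5: G0=NOT G0=NOT 0=1 G1=G2|G0=1|0=1 G2=NOT G3=NOT 0=1 G3=G2=1 G4=G4|G3=1|0=1 -> 11111
State from step 5 equals state from step 1 -> cycle length 4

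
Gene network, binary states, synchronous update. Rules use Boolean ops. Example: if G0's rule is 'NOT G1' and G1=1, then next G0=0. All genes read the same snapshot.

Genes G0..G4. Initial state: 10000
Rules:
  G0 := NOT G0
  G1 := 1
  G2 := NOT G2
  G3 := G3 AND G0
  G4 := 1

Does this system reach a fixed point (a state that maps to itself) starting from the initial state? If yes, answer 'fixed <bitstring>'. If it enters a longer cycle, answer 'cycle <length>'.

Step 0: 10000
Step 1: G0=NOT G0=NOT 1=0 G1=1(const) G2=NOT G2=NOT 0=1 G3=G3&G0=0&1=0 G4=1(const) -> 01101
Step 2: G0=NOT G0=NOT 0=1 G1=1(const) G2=NOT G2=NOT 1=0 G3=G3&G0=0&0=0 G4=1(const) -> 11001
Step 3: G0=NOT G0=NOT 1=0 G1=1(const) G2=NOT G2=NOT 0=1 G3=G3&G0=0&1=0 G4=1(const) -> 01101
Cycle of length 2 starting at step 1 -> no fixed point

Answer: cycle 2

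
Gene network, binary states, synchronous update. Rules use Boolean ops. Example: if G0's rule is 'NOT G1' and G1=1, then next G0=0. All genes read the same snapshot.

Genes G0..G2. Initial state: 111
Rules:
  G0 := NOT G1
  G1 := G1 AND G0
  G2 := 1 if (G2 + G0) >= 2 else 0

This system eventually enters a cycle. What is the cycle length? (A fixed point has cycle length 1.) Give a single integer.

Answer: 1

Derivation:
Step 0: 111
Step 1: G0=NOT G1=NOT 1=0 G1=G1&G0=1&1=1 G2=(1+1>=2)=1 -> 011
Step 2: G0=NOT G1=NOT 1=0 G1=G1&G0=1&0=0 G2=(1+0>=2)=0 -> 000
Step 3: G0=NOT G1=NOT 0=1 G1=G1&G0=0&0=0 G2=(0+0>=2)=0 -> 100
Step 4: G0=NOT G1=NOT 0=1 G1=G1&G0=0&1=0 G2=(0+1>=2)=0 -> 100
State from step 4 equals state from step 3 -> cycle length 1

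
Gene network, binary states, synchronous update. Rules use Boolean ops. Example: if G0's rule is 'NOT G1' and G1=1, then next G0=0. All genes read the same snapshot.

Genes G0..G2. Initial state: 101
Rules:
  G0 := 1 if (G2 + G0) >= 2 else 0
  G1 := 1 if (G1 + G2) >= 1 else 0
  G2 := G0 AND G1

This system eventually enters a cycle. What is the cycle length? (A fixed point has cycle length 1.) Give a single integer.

Step 0: 101
Step 1: G0=(1+1>=2)=1 G1=(0+1>=1)=1 G2=G0&G1=1&0=0 -> 110
Step 2: G0=(0+1>=2)=0 G1=(1+0>=1)=1 G2=G0&G1=1&1=1 -> 011
Step 3: G0=(1+0>=2)=0 G1=(1+1>=1)=1 G2=G0&G1=0&1=0 -> 010
Step 4: G0=(0+0>=2)=0 G1=(1+0>=1)=1 G2=G0&G1=0&1=0 -> 010
State from step 4 equals state from step 3 -> cycle length 1

Answer: 1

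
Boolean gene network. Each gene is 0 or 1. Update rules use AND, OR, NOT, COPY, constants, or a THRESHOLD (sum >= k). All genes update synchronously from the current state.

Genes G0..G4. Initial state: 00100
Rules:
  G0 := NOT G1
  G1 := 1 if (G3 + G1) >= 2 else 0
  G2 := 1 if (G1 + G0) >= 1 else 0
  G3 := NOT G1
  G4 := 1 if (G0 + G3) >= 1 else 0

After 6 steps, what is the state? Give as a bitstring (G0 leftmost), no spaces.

Step 1: G0=NOT G1=NOT 0=1 G1=(0+0>=2)=0 G2=(0+0>=1)=0 G3=NOT G1=NOT 0=1 G4=(0+0>=1)=0 -> 10010
Step 2: G0=NOT G1=NOT 0=1 G1=(1+0>=2)=0 G2=(0+1>=1)=1 G3=NOT G1=NOT 0=1 G4=(1+1>=1)=1 -> 10111
Step 3: G0=NOT G1=NOT 0=1 G1=(1+0>=2)=0 G2=(0+1>=1)=1 G3=NOT G1=NOT 0=1 G4=(1+1>=1)=1 -> 10111
Step 4: G0=NOT G1=NOT 0=1 G1=(1+0>=2)=0 G2=(0+1>=1)=1 G3=NOT G1=NOT 0=1 G4=(1+1>=1)=1 -> 10111
Step 5: G0=NOT G1=NOT 0=1 G1=(1+0>=2)=0 G2=(0+1>=1)=1 G3=NOT G1=NOT 0=1 G4=(1+1>=1)=1 -> 10111
Step 6: G0=NOT G1=NOT 0=1 G1=(1+0>=2)=0 G2=(0+1>=1)=1 G3=NOT G1=NOT 0=1 G4=(1+1>=1)=1 -> 10111

10111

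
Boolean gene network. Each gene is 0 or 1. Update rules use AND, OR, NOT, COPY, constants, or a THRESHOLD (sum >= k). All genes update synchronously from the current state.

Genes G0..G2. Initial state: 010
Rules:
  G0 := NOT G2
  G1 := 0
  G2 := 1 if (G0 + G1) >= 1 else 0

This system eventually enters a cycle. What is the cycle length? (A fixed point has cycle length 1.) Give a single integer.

Answer: 4

Derivation:
Step 0: 010
Step 1: G0=NOT G2=NOT 0=1 G1=0(const) G2=(0+1>=1)=1 -> 101
Step 2: G0=NOT G2=NOT 1=0 G1=0(const) G2=(1+0>=1)=1 -> 001
Step 3: G0=NOT G2=NOT 1=0 G1=0(const) G2=(0+0>=1)=0 -> 000
Step 4: G0=NOT G2=NOT 0=1 G1=0(const) G2=(0+0>=1)=0 -> 100
Step 5: G0=NOT G2=NOT 0=1 G1=0(const) G2=(1+0>=1)=1 -> 101
State from step 5 equals state from step 1 -> cycle length 4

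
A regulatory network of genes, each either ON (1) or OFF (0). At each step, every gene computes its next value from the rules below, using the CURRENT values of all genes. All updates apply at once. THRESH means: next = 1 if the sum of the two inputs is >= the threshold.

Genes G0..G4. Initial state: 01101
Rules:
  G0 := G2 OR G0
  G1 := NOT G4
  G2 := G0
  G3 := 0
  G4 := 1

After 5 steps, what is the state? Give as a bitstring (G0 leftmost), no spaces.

Step 1: G0=G2|G0=1|0=1 G1=NOT G4=NOT 1=0 G2=G0=0 G3=0(const) G4=1(const) -> 10001
Step 2: G0=G2|G0=0|1=1 G1=NOT G4=NOT 1=0 G2=G0=1 G3=0(const) G4=1(const) -> 10101
Step 3: G0=G2|G0=1|1=1 G1=NOT G4=NOT 1=0 G2=G0=1 G3=0(const) G4=1(const) -> 10101
Step 4: G0=G2|G0=1|1=1 G1=NOT G4=NOT 1=0 G2=G0=1 G3=0(const) G4=1(const) -> 10101
Step 5: G0=G2|G0=1|1=1 G1=NOT G4=NOT 1=0 G2=G0=1 G3=0(const) G4=1(const) -> 10101

10101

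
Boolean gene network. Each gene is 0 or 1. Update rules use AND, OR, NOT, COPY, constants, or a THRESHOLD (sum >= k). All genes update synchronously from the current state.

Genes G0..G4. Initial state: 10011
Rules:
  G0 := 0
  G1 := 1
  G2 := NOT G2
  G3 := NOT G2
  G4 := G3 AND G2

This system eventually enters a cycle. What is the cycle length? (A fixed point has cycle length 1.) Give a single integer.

Step 0: 10011
Step 1: G0=0(const) G1=1(const) G2=NOT G2=NOT 0=1 G3=NOT G2=NOT 0=1 G4=G3&G2=1&0=0 -> 01110
Step 2: G0=0(const) G1=1(const) G2=NOT G2=NOT 1=0 G3=NOT G2=NOT 1=0 G4=G3&G2=1&1=1 -> 01001
Step 3: G0=0(const) G1=1(const) G2=NOT G2=NOT 0=1 G3=NOT G2=NOT 0=1 G4=G3&G2=0&0=0 -> 01110
State from step 3 equals state from step 1 -> cycle length 2

Answer: 2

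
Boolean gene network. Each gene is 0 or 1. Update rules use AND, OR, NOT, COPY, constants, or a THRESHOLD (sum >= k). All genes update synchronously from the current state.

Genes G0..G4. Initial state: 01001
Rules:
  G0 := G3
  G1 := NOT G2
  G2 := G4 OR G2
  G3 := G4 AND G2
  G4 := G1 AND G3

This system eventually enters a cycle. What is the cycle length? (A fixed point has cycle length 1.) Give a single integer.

Answer: 1

Derivation:
Step 0: 01001
Step 1: G0=G3=0 G1=NOT G2=NOT 0=1 G2=G4|G2=1|0=1 G3=G4&G2=1&0=0 G4=G1&G3=1&0=0 -> 01100
Step 2: G0=G3=0 G1=NOT G2=NOT 1=0 G2=G4|G2=0|1=1 G3=G4&G2=0&1=0 G4=G1&G3=1&0=0 -> 00100
Step 3: G0=G3=0 G1=NOT G2=NOT 1=0 G2=G4|G2=0|1=1 G3=G4&G2=0&1=0 G4=G1&G3=0&0=0 -> 00100
State from step 3 equals state from step 2 -> cycle length 1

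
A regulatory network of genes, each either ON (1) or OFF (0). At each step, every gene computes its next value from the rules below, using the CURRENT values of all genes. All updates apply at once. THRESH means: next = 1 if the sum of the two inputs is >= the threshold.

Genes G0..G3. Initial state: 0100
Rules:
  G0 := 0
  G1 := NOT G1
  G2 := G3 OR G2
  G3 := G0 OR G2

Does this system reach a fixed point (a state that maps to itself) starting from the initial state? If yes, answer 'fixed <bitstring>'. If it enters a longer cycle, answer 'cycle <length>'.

Step 0: 0100
Step 1: G0=0(const) G1=NOT G1=NOT 1=0 G2=G3|G2=0|0=0 G3=G0|G2=0|0=0 -> 0000
Step 2: G0=0(const) G1=NOT G1=NOT 0=1 G2=G3|G2=0|0=0 G3=G0|G2=0|0=0 -> 0100
Cycle of length 2 starting at step 0 -> no fixed point

Answer: cycle 2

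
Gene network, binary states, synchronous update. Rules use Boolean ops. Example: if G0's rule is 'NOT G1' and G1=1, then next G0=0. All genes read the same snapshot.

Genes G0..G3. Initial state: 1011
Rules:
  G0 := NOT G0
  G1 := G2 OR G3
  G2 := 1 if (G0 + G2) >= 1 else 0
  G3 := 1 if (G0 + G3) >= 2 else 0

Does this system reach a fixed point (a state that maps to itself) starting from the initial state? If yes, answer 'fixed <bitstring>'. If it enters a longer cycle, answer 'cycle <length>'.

Step 0: 1011
Step 1: G0=NOT G0=NOT 1=0 G1=G2|G3=1|1=1 G2=(1+1>=1)=1 G3=(1+1>=2)=1 -> 0111
Step 2: G0=NOT G0=NOT 0=1 G1=G2|G3=1|1=1 G2=(0+1>=1)=1 G3=(0+1>=2)=0 -> 1110
Step 3: G0=NOT G0=NOT 1=0 G1=G2|G3=1|0=1 G2=(1+1>=1)=1 G3=(1+0>=2)=0 -> 0110
Step 4: G0=NOT G0=NOT 0=1 G1=G2|G3=1|0=1 G2=(0+1>=1)=1 G3=(0+0>=2)=0 -> 1110
Cycle of length 2 starting at step 2 -> no fixed point

Answer: cycle 2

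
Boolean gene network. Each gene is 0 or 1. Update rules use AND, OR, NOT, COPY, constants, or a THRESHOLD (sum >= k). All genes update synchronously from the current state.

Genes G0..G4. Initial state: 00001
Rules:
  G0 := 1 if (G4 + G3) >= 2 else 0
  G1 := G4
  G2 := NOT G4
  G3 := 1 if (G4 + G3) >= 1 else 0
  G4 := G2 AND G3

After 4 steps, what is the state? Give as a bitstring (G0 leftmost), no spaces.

Step 1: G0=(1+0>=2)=0 G1=G4=1 G2=NOT G4=NOT 1=0 G3=(1+0>=1)=1 G4=G2&G3=0&0=0 -> 01010
Step 2: G0=(0+1>=2)=0 G1=G4=0 G2=NOT G4=NOT 0=1 G3=(0+1>=1)=1 G4=G2&G3=0&1=0 -> 00110
Step 3: G0=(0+1>=2)=0 G1=G4=0 G2=NOT G4=NOT 0=1 G3=(0+1>=1)=1 G4=G2&G3=1&1=1 -> 00111
Step 4: G0=(1+1>=2)=1 G1=G4=1 G2=NOT G4=NOT 1=0 G3=(1+1>=1)=1 G4=G2&G3=1&1=1 -> 11011

11011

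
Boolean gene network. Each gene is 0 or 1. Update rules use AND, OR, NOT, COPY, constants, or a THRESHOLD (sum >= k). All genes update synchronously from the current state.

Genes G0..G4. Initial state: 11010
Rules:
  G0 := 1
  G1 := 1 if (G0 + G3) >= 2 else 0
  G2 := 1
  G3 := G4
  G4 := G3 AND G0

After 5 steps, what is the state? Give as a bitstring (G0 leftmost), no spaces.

Step 1: G0=1(const) G1=(1+1>=2)=1 G2=1(const) G3=G4=0 G4=G3&G0=1&1=1 -> 11101
Step 2: G0=1(const) G1=(1+0>=2)=0 G2=1(const) G3=G4=1 G4=G3&G0=0&1=0 -> 10110
Step 3: G0=1(const) G1=(1+1>=2)=1 G2=1(const) G3=G4=0 G4=G3&G0=1&1=1 -> 11101
Step 4: G0=1(const) G1=(1+0>=2)=0 G2=1(const) G3=G4=1 G4=G3&G0=0&1=0 -> 10110
Step 5: G0=1(const) G1=(1+1>=2)=1 G2=1(const) G3=G4=0 G4=G3&G0=1&1=1 -> 11101

11101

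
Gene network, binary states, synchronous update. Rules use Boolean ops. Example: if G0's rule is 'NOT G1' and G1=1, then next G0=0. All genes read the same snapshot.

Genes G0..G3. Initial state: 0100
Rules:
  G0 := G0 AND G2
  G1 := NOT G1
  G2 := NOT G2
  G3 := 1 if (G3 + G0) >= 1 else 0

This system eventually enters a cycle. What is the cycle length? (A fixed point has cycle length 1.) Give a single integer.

Answer: 2

Derivation:
Step 0: 0100
Step 1: G0=G0&G2=0&0=0 G1=NOT G1=NOT 1=0 G2=NOT G2=NOT 0=1 G3=(0+0>=1)=0 -> 0010
Step 2: G0=G0&G2=0&1=0 G1=NOT G1=NOT 0=1 G2=NOT G2=NOT 1=0 G3=(0+0>=1)=0 -> 0100
State from step 2 equals state from step 0 -> cycle length 2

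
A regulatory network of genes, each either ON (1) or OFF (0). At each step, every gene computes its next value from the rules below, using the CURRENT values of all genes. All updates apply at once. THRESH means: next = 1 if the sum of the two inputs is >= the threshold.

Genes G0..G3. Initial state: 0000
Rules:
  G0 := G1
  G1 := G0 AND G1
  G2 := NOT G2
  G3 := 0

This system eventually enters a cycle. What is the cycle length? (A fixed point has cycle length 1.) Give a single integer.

Step 0: 0000
Step 1: G0=G1=0 G1=G0&G1=0&0=0 G2=NOT G2=NOT 0=1 G3=0(const) -> 0010
Step 2: G0=G1=0 G1=G0&G1=0&0=0 G2=NOT G2=NOT 1=0 G3=0(const) -> 0000
State from step 2 equals state from step 0 -> cycle length 2

Answer: 2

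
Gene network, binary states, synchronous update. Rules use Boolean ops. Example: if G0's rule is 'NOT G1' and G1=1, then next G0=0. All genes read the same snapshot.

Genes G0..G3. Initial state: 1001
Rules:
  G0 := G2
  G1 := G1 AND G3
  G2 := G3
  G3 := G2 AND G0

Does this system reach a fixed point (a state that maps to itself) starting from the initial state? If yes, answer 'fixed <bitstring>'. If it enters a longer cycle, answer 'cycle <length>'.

Step 0: 1001
Step 1: G0=G2=0 G1=G1&G3=0&1=0 G2=G3=1 G3=G2&G0=0&1=0 -> 0010
Step 2: G0=G2=1 G1=G1&G3=0&0=0 G2=G3=0 G3=G2&G0=1&0=0 -> 1000
Step 3: G0=G2=0 G1=G1&G3=0&0=0 G2=G3=0 G3=G2&G0=0&1=0 -> 0000
Step 4: G0=G2=0 G1=G1&G3=0&0=0 G2=G3=0 G3=G2&G0=0&0=0 -> 0000
Fixed point reached at step 3: 0000

Answer: fixed 0000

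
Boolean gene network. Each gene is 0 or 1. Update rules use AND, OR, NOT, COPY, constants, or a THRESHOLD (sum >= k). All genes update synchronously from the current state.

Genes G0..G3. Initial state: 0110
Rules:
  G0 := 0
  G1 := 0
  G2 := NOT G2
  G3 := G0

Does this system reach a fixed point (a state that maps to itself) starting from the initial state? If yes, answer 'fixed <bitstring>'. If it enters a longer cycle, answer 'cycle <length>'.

Answer: cycle 2

Derivation:
Step 0: 0110
Step 1: G0=0(const) G1=0(const) G2=NOT G2=NOT 1=0 G3=G0=0 -> 0000
Step 2: G0=0(const) G1=0(const) G2=NOT G2=NOT 0=1 G3=G0=0 -> 0010
Step 3: G0=0(const) G1=0(const) G2=NOT G2=NOT 1=0 G3=G0=0 -> 0000
Cycle of length 2 starting at step 1 -> no fixed point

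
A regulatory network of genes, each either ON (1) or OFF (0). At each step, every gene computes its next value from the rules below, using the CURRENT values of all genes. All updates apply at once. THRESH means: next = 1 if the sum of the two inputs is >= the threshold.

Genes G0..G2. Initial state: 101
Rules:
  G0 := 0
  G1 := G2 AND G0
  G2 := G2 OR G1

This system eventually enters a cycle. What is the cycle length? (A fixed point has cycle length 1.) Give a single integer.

Answer: 1

Derivation:
Step 0: 101
Step 1: G0=0(const) G1=G2&G0=1&1=1 G2=G2|G1=1|0=1 -> 011
Step 2: G0=0(const) G1=G2&G0=1&0=0 G2=G2|G1=1|1=1 -> 001
Step 3: G0=0(const) G1=G2&G0=1&0=0 G2=G2|G1=1|0=1 -> 001
State from step 3 equals state from step 2 -> cycle length 1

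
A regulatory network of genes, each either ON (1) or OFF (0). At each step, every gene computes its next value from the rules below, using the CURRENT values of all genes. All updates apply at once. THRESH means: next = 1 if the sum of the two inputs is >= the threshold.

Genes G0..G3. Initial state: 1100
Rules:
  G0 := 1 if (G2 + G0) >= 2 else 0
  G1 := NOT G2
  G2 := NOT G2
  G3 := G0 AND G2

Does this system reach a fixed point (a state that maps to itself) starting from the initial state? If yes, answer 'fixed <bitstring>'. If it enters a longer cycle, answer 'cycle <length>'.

Answer: cycle 2

Derivation:
Step 0: 1100
Step 1: G0=(0+1>=2)=0 G1=NOT G2=NOT 0=1 G2=NOT G2=NOT 0=1 G3=G0&G2=1&0=0 -> 0110
Step 2: G0=(1+0>=2)=0 G1=NOT G2=NOT 1=0 G2=NOT G2=NOT 1=0 G3=G0&G2=0&1=0 -> 0000
Step 3: G0=(0+0>=2)=0 G1=NOT G2=NOT 0=1 G2=NOT G2=NOT 0=1 G3=G0&G2=0&0=0 -> 0110
Cycle of length 2 starting at step 1 -> no fixed point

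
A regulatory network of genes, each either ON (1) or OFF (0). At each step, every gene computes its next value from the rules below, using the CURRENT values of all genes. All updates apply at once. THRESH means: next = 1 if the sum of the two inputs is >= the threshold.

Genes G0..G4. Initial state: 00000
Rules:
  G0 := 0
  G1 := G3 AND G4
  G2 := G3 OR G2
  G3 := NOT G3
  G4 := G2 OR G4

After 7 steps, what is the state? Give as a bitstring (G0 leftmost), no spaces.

Step 1: G0=0(const) G1=G3&G4=0&0=0 G2=G3|G2=0|0=0 G3=NOT G3=NOT 0=1 G4=G2|G4=0|0=0 -> 00010
Step 2: G0=0(const) G1=G3&G4=1&0=0 G2=G3|G2=1|0=1 G3=NOT G3=NOT 1=0 G4=G2|G4=0|0=0 -> 00100
Step 3: G0=0(const) G1=G3&G4=0&0=0 G2=G3|G2=0|1=1 G3=NOT G3=NOT 0=1 G4=G2|G4=1|0=1 -> 00111
Step 4: G0=0(const) G1=G3&G4=1&1=1 G2=G3|G2=1|1=1 G3=NOT G3=NOT 1=0 G4=G2|G4=1|1=1 -> 01101
Step 5: G0=0(const) G1=G3&G4=0&1=0 G2=G3|G2=0|1=1 G3=NOT G3=NOT 0=1 G4=G2|G4=1|1=1 -> 00111
Step 6: G0=0(const) G1=G3&G4=1&1=1 G2=G3|G2=1|1=1 G3=NOT G3=NOT 1=0 G4=G2|G4=1|1=1 -> 01101
Step 7: G0=0(const) G1=G3&G4=0&1=0 G2=G3|G2=0|1=1 G3=NOT G3=NOT 0=1 G4=G2|G4=1|1=1 -> 00111

00111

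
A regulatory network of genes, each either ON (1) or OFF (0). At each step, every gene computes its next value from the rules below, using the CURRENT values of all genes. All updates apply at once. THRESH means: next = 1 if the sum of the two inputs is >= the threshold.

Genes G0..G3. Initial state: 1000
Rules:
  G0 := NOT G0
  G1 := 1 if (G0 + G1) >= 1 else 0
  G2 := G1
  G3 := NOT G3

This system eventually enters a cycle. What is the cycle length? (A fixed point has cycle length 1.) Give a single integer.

Step 0: 1000
Step 1: G0=NOT G0=NOT 1=0 G1=(1+0>=1)=1 G2=G1=0 G3=NOT G3=NOT 0=1 -> 0101
Step 2: G0=NOT G0=NOT 0=1 G1=(0+1>=1)=1 G2=G1=1 G3=NOT G3=NOT 1=0 -> 1110
Step 3: G0=NOT G0=NOT 1=0 G1=(1+1>=1)=1 G2=G1=1 G3=NOT G3=NOT 0=1 -> 0111
Step 4: G0=NOT G0=NOT 0=1 G1=(0+1>=1)=1 G2=G1=1 G3=NOT G3=NOT 1=0 -> 1110
State from step 4 equals state from step 2 -> cycle length 2

Answer: 2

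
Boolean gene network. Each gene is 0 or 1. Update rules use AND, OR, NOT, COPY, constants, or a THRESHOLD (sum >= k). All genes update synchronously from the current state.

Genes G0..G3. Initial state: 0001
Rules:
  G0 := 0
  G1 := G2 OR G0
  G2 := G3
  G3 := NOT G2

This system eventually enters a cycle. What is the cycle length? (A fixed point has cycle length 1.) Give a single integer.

Answer: 4

Derivation:
Step 0: 0001
Step 1: G0=0(const) G1=G2|G0=0|0=0 G2=G3=1 G3=NOT G2=NOT 0=1 -> 0011
Step 2: G0=0(const) G1=G2|G0=1|0=1 G2=G3=1 G3=NOT G2=NOT 1=0 -> 0110
Step 3: G0=0(const) G1=G2|G0=1|0=1 G2=G3=0 G3=NOT G2=NOT 1=0 -> 0100
Step 4: G0=0(const) G1=G2|G0=0|0=0 G2=G3=0 G3=NOT G2=NOT 0=1 -> 0001
State from step 4 equals state from step 0 -> cycle length 4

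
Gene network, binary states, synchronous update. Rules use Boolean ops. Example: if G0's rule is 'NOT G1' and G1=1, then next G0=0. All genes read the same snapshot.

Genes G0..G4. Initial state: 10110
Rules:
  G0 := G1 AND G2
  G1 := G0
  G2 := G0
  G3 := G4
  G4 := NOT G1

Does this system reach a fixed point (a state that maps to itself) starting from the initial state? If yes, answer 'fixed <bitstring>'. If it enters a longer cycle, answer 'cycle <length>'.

Step 0: 10110
Step 1: G0=G1&G2=0&1=0 G1=G0=1 G2=G0=1 G3=G4=0 G4=NOT G1=NOT 0=1 -> 01101
Step 2: G0=G1&G2=1&1=1 G1=G0=0 G2=G0=0 G3=G4=1 G4=NOT G1=NOT 1=0 -> 10010
Step 3: G0=G1&G2=0&0=0 G1=G0=1 G2=G0=1 G3=G4=0 G4=NOT G1=NOT 0=1 -> 01101
Cycle of length 2 starting at step 1 -> no fixed point

Answer: cycle 2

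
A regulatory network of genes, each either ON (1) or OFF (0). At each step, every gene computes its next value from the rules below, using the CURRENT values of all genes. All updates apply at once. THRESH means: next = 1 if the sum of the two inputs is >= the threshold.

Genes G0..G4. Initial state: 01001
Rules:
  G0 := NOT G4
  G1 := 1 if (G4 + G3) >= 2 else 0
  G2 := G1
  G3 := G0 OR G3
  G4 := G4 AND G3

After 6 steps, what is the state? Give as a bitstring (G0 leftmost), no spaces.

Step 1: G0=NOT G4=NOT 1=0 G1=(1+0>=2)=0 G2=G1=1 G3=G0|G3=0|0=0 G4=G4&G3=1&0=0 -> 00100
Step 2: G0=NOT G4=NOT 0=1 G1=(0+0>=2)=0 G2=G1=0 G3=G0|G3=0|0=0 G4=G4&G3=0&0=0 -> 10000
Step 3: G0=NOT G4=NOT 0=1 G1=(0+0>=2)=0 G2=G1=0 G3=G0|G3=1|0=1 G4=G4&G3=0&0=0 -> 10010
Step 4: G0=NOT G4=NOT 0=1 G1=(0+1>=2)=0 G2=G1=0 G3=G0|G3=1|1=1 G4=G4&G3=0&1=0 -> 10010
Step 5: G0=NOT G4=NOT 0=1 G1=(0+1>=2)=0 G2=G1=0 G3=G0|G3=1|1=1 G4=G4&G3=0&1=0 -> 10010
Step 6: G0=NOT G4=NOT 0=1 G1=(0+1>=2)=0 G2=G1=0 G3=G0|G3=1|1=1 G4=G4&G3=0&1=0 -> 10010

10010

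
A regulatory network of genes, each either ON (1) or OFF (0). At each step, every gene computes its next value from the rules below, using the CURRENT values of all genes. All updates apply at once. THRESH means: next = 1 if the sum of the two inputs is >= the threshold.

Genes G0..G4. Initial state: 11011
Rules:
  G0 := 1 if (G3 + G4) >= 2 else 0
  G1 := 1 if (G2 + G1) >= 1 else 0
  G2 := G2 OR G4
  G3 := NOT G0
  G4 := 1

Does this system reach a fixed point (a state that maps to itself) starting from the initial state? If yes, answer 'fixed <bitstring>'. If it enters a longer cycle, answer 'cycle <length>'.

Step 0: 11011
Step 1: G0=(1+1>=2)=1 G1=(0+1>=1)=1 G2=G2|G4=0|1=1 G3=NOT G0=NOT 1=0 G4=1(const) -> 11101
Step 2: G0=(0+1>=2)=0 G1=(1+1>=1)=1 G2=G2|G4=1|1=1 G3=NOT G0=NOT 1=0 G4=1(const) -> 01101
Step 3: G0=(0+1>=2)=0 G1=(1+1>=1)=1 G2=G2|G4=1|1=1 G3=NOT G0=NOT 0=1 G4=1(const) -> 01111
Step 4: G0=(1+1>=2)=1 G1=(1+1>=1)=1 G2=G2|G4=1|1=1 G3=NOT G0=NOT 0=1 G4=1(const) -> 11111
Step 5: G0=(1+1>=2)=1 G1=(1+1>=1)=1 G2=G2|G4=1|1=1 G3=NOT G0=NOT 1=0 G4=1(const) -> 11101
Cycle of length 4 starting at step 1 -> no fixed point

Answer: cycle 4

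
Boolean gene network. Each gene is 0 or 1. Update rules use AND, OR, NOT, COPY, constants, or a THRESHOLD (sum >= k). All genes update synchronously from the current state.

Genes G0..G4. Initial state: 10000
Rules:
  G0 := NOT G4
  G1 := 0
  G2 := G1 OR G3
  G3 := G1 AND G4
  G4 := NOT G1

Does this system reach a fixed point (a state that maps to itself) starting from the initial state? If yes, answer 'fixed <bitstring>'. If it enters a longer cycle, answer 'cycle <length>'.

Step 0: 10000
Step 1: G0=NOT G4=NOT 0=1 G1=0(const) G2=G1|G3=0|0=0 G3=G1&G4=0&0=0 G4=NOT G1=NOT 0=1 -> 10001
Step 2: G0=NOT G4=NOT 1=0 G1=0(const) G2=G1|G3=0|0=0 G3=G1&G4=0&1=0 G4=NOT G1=NOT 0=1 -> 00001
Step 3: G0=NOT G4=NOT 1=0 G1=0(const) G2=G1|G3=0|0=0 G3=G1&G4=0&1=0 G4=NOT G1=NOT 0=1 -> 00001
Fixed point reached at step 2: 00001

Answer: fixed 00001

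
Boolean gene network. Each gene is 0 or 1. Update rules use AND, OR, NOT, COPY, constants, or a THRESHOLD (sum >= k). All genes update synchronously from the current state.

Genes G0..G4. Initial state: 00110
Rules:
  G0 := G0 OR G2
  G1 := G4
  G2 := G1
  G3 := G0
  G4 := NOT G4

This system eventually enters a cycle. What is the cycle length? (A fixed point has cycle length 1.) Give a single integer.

Answer: 2

Derivation:
Step 0: 00110
Step 1: G0=G0|G2=0|1=1 G1=G4=0 G2=G1=0 G3=G0=0 G4=NOT G4=NOT 0=1 -> 10001
Step 2: G0=G0|G2=1|0=1 G1=G4=1 G2=G1=0 G3=G0=1 G4=NOT G4=NOT 1=0 -> 11010
Step 3: G0=G0|G2=1|0=1 G1=G4=0 G2=G1=1 G3=G0=1 G4=NOT G4=NOT 0=1 -> 10111
Step 4: G0=G0|G2=1|1=1 G1=G4=1 G2=G1=0 G3=G0=1 G4=NOT G4=NOT 1=0 -> 11010
State from step 4 equals state from step 2 -> cycle length 2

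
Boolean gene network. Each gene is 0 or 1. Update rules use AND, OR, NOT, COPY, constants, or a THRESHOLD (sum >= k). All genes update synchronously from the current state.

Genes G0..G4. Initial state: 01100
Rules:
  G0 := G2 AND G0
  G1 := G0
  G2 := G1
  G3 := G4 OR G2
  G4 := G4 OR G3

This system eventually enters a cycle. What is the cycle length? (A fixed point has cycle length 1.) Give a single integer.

Step 0: 01100
Step 1: G0=G2&G0=1&0=0 G1=G0=0 G2=G1=1 G3=G4|G2=0|1=1 G4=G4|G3=0|0=0 -> 00110
Step 2: G0=G2&G0=1&0=0 G1=G0=0 G2=G1=0 G3=G4|G2=0|1=1 G4=G4|G3=0|1=1 -> 00011
Step 3: G0=G2&G0=0&0=0 G1=G0=0 G2=G1=0 G3=G4|G2=1|0=1 G4=G4|G3=1|1=1 -> 00011
State from step 3 equals state from step 2 -> cycle length 1

Answer: 1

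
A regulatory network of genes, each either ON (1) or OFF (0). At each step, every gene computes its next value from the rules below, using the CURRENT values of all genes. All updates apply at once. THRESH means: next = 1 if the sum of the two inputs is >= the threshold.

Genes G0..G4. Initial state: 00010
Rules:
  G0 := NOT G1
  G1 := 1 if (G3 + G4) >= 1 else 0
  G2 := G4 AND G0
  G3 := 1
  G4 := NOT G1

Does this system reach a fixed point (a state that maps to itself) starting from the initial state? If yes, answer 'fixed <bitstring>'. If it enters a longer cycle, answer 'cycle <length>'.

Answer: fixed 01010

Derivation:
Step 0: 00010
Step 1: G0=NOT G1=NOT 0=1 G1=(1+0>=1)=1 G2=G4&G0=0&0=0 G3=1(const) G4=NOT G1=NOT 0=1 -> 11011
Step 2: G0=NOT G1=NOT 1=0 G1=(1+1>=1)=1 G2=G4&G0=1&1=1 G3=1(const) G4=NOT G1=NOT 1=0 -> 01110
Step 3: G0=NOT G1=NOT 1=0 G1=(1+0>=1)=1 G2=G4&G0=0&0=0 G3=1(const) G4=NOT G1=NOT 1=0 -> 01010
Step 4: G0=NOT G1=NOT 1=0 G1=(1+0>=1)=1 G2=G4&G0=0&0=0 G3=1(const) G4=NOT G1=NOT 1=0 -> 01010
Fixed point reached at step 3: 01010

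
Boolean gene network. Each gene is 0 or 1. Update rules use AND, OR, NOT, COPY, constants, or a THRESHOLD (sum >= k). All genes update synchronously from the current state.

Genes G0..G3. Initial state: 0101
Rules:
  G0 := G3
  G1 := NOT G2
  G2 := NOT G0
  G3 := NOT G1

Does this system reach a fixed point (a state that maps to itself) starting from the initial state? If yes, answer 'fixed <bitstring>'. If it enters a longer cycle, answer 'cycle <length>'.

Step 0: 0101
Step 1: G0=G3=1 G1=NOT G2=NOT 0=1 G2=NOT G0=NOT 0=1 G3=NOT G1=NOT 1=0 -> 1110
Step 2: G0=G3=0 G1=NOT G2=NOT 1=0 G2=NOT G0=NOT 1=0 G3=NOT G1=NOT 1=0 -> 0000
Step 3: G0=G3=0 G1=NOT G2=NOT 0=1 G2=NOT G0=NOT 0=1 G3=NOT G1=NOT 0=1 -> 0111
Step 4: G0=G3=1 G1=NOT G2=NOT 1=0 G2=NOT G0=NOT 0=1 G3=NOT G1=NOT 1=0 -> 1010
Step 5: G0=G3=0 G1=NOT G2=NOT 1=0 G2=NOT G0=NOT 1=0 G3=NOT G1=NOT 0=1 -> 0001
Step 6: G0=G3=1 G1=NOT G2=NOT 0=1 G2=NOT G0=NOT 0=1 G3=NOT G1=NOT 0=1 -> 1111
Step 7: G0=G3=1 G1=NOT G2=NOT 1=0 G2=NOT G0=NOT 1=0 G3=NOT G1=NOT 1=0 -> 1000
Step 8: G0=G3=0 G1=NOT G2=NOT 0=1 G2=NOT G0=NOT 1=0 G3=NOT G1=NOT 0=1 -> 0101
Cycle of length 8 starting at step 0 -> no fixed point

Answer: cycle 8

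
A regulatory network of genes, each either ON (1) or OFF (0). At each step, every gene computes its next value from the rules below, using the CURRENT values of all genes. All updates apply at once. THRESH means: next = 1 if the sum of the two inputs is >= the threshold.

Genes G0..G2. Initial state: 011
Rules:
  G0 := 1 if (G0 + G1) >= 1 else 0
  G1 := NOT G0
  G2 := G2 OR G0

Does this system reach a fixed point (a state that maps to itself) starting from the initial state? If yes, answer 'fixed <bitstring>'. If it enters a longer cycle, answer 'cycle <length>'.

Answer: fixed 101

Derivation:
Step 0: 011
Step 1: G0=(0+1>=1)=1 G1=NOT G0=NOT 0=1 G2=G2|G0=1|0=1 -> 111
Step 2: G0=(1+1>=1)=1 G1=NOT G0=NOT 1=0 G2=G2|G0=1|1=1 -> 101
Step 3: G0=(1+0>=1)=1 G1=NOT G0=NOT 1=0 G2=G2|G0=1|1=1 -> 101
Fixed point reached at step 2: 101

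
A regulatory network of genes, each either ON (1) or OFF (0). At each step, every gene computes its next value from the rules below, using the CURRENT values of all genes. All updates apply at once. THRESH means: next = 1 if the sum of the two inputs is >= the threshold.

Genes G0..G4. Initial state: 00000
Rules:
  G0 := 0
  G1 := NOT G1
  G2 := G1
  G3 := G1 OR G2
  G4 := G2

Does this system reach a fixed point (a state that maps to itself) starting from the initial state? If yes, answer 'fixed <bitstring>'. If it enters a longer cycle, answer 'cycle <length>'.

Answer: cycle 2

Derivation:
Step 0: 00000
Step 1: G0=0(const) G1=NOT G1=NOT 0=1 G2=G1=0 G3=G1|G2=0|0=0 G4=G2=0 -> 01000
Step 2: G0=0(const) G1=NOT G1=NOT 1=0 G2=G1=1 G3=G1|G2=1|0=1 G4=G2=0 -> 00110
Step 3: G0=0(const) G1=NOT G1=NOT 0=1 G2=G1=0 G3=G1|G2=0|1=1 G4=G2=1 -> 01011
Step 4: G0=0(const) G1=NOT G1=NOT 1=0 G2=G1=1 G3=G1|G2=1|0=1 G4=G2=0 -> 00110
Cycle of length 2 starting at step 2 -> no fixed point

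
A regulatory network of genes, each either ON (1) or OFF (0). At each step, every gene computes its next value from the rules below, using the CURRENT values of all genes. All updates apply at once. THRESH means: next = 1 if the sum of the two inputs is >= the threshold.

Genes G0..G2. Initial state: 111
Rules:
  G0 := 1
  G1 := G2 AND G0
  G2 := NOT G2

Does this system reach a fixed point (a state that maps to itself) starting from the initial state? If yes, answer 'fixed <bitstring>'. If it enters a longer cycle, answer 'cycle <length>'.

Answer: cycle 2

Derivation:
Step 0: 111
Step 1: G0=1(const) G1=G2&G0=1&1=1 G2=NOT G2=NOT 1=0 -> 110
Step 2: G0=1(const) G1=G2&G0=0&1=0 G2=NOT G2=NOT 0=1 -> 101
Step 3: G0=1(const) G1=G2&G0=1&1=1 G2=NOT G2=NOT 1=0 -> 110
Cycle of length 2 starting at step 1 -> no fixed point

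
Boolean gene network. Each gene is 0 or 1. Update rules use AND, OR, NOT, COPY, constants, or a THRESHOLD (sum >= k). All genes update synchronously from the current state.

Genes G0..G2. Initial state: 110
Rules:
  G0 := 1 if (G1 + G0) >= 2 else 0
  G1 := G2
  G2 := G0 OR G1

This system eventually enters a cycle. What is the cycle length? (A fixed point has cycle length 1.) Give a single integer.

Step 0: 110
Step 1: G0=(1+1>=2)=1 G1=G2=0 G2=G0|G1=1|1=1 -> 101
Step 2: G0=(0+1>=2)=0 G1=G2=1 G2=G0|G1=1|0=1 -> 011
Step 3: G0=(1+0>=2)=0 G1=G2=1 G2=G0|G1=0|1=1 -> 011
State from step 3 equals state from step 2 -> cycle length 1

Answer: 1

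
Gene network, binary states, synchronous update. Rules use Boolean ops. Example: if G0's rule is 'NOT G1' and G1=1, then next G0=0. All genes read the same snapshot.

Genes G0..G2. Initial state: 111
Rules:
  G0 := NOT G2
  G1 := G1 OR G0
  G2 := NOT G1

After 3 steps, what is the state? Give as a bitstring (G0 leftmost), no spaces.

Step 1: G0=NOT G2=NOT 1=0 G1=G1|G0=1|1=1 G2=NOT G1=NOT 1=0 -> 010
Step 2: G0=NOT G2=NOT 0=1 G1=G1|G0=1|0=1 G2=NOT G1=NOT 1=0 -> 110
Step 3: G0=NOT G2=NOT 0=1 G1=G1|G0=1|1=1 G2=NOT G1=NOT 1=0 -> 110

110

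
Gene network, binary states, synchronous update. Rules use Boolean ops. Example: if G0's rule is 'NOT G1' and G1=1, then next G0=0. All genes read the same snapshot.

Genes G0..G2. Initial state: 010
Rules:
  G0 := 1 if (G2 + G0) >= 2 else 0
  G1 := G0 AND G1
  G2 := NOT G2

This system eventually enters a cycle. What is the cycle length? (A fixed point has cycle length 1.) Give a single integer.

Step 0: 010
Step 1: G0=(0+0>=2)=0 G1=G0&G1=0&1=0 G2=NOT G2=NOT 0=1 -> 001
Step 2: G0=(1+0>=2)=0 G1=G0&G1=0&0=0 G2=NOT G2=NOT 1=0 -> 000
Step 3: G0=(0+0>=2)=0 G1=G0&G1=0&0=0 G2=NOT G2=NOT 0=1 -> 001
State from step 3 equals state from step 1 -> cycle length 2

Answer: 2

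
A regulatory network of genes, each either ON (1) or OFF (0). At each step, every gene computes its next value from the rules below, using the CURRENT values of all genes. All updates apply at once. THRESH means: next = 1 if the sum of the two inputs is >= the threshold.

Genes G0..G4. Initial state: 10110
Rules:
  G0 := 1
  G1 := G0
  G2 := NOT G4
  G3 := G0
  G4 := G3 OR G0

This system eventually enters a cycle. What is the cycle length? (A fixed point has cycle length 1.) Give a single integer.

Step 0: 10110
Step 1: G0=1(const) G1=G0=1 G2=NOT G4=NOT 0=1 G3=G0=1 G4=G3|G0=1|1=1 -> 11111
Step 2: G0=1(const) G1=G0=1 G2=NOT G4=NOT 1=0 G3=G0=1 G4=G3|G0=1|1=1 -> 11011
Step 3: G0=1(const) G1=G0=1 G2=NOT G4=NOT 1=0 G3=G0=1 G4=G3|G0=1|1=1 -> 11011
State from step 3 equals state from step 2 -> cycle length 1

Answer: 1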